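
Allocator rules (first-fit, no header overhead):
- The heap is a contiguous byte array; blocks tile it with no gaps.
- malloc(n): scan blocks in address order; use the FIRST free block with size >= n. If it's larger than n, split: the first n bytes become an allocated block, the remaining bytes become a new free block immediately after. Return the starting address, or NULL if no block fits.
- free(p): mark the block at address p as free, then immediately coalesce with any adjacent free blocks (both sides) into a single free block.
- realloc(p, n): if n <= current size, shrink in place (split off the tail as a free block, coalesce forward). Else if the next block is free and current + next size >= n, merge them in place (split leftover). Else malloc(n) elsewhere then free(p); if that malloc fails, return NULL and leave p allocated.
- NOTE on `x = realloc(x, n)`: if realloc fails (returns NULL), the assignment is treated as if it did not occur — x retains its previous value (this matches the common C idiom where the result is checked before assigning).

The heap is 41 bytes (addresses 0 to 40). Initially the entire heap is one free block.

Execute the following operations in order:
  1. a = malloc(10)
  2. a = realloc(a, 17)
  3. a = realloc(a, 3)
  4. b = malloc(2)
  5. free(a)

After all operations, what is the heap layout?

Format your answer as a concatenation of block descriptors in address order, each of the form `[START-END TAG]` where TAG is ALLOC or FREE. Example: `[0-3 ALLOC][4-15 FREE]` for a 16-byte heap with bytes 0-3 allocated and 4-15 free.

Answer: [0-2 FREE][3-4 ALLOC][5-40 FREE]

Derivation:
Op 1: a = malloc(10) -> a = 0; heap: [0-9 ALLOC][10-40 FREE]
Op 2: a = realloc(a, 17) -> a = 0; heap: [0-16 ALLOC][17-40 FREE]
Op 3: a = realloc(a, 3) -> a = 0; heap: [0-2 ALLOC][3-40 FREE]
Op 4: b = malloc(2) -> b = 3; heap: [0-2 ALLOC][3-4 ALLOC][5-40 FREE]
Op 5: free(a) -> (freed a); heap: [0-2 FREE][3-4 ALLOC][5-40 FREE]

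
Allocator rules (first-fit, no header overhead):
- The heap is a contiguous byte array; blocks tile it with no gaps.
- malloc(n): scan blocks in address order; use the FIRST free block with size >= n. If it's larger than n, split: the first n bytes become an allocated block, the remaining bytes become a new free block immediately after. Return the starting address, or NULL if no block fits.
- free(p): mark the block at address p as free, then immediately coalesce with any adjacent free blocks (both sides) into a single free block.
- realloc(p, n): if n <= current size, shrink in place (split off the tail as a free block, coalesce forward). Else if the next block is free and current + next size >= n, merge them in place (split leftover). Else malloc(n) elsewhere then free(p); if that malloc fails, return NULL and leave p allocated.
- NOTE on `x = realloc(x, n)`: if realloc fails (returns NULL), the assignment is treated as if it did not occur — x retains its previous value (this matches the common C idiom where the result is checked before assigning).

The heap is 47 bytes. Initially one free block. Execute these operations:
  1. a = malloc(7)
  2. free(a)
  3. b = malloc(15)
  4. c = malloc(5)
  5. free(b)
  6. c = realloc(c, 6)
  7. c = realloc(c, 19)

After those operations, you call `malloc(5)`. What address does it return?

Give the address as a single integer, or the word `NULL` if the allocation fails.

Op 1: a = malloc(7) -> a = 0; heap: [0-6 ALLOC][7-46 FREE]
Op 2: free(a) -> (freed a); heap: [0-46 FREE]
Op 3: b = malloc(15) -> b = 0; heap: [0-14 ALLOC][15-46 FREE]
Op 4: c = malloc(5) -> c = 15; heap: [0-14 ALLOC][15-19 ALLOC][20-46 FREE]
Op 5: free(b) -> (freed b); heap: [0-14 FREE][15-19 ALLOC][20-46 FREE]
Op 6: c = realloc(c, 6) -> c = 15; heap: [0-14 FREE][15-20 ALLOC][21-46 FREE]
Op 7: c = realloc(c, 19) -> c = 15; heap: [0-14 FREE][15-33 ALLOC][34-46 FREE]
malloc(5): first-fit scan over [0-14 FREE][15-33 ALLOC][34-46 FREE] -> 0

Answer: 0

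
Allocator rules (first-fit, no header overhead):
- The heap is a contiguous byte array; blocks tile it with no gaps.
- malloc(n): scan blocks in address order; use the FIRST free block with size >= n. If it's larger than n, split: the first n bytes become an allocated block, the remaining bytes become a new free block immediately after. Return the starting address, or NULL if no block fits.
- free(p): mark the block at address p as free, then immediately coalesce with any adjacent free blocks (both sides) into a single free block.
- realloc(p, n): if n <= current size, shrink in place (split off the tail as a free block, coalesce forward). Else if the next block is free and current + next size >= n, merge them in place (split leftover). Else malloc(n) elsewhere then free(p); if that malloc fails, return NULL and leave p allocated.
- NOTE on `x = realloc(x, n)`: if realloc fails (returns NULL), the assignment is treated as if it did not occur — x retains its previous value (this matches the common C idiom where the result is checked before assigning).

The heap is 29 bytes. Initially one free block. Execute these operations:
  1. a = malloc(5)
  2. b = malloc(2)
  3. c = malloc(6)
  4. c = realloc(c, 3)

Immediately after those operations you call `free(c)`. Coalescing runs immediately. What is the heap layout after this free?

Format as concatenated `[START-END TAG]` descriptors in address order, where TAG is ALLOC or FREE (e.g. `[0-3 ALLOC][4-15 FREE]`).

Op 1: a = malloc(5) -> a = 0; heap: [0-4 ALLOC][5-28 FREE]
Op 2: b = malloc(2) -> b = 5; heap: [0-4 ALLOC][5-6 ALLOC][7-28 FREE]
Op 3: c = malloc(6) -> c = 7; heap: [0-4 ALLOC][5-6 ALLOC][7-12 ALLOC][13-28 FREE]
Op 4: c = realloc(c, 3) -> c = 7; heap: [0-4 ALLOC][5-6 ALLOC][7-9 ALLOC][10-28 FREE]
free(c): c = 7 -> block [7-9 ALLOC]; mark free, coalesce with adjacent free neighbors -> [0-4 ALLOC][5-6 ALLOC][7-28 FREE]

Answer: [0-4 ALLOC][5-6 ALLOC][7-28 FREE]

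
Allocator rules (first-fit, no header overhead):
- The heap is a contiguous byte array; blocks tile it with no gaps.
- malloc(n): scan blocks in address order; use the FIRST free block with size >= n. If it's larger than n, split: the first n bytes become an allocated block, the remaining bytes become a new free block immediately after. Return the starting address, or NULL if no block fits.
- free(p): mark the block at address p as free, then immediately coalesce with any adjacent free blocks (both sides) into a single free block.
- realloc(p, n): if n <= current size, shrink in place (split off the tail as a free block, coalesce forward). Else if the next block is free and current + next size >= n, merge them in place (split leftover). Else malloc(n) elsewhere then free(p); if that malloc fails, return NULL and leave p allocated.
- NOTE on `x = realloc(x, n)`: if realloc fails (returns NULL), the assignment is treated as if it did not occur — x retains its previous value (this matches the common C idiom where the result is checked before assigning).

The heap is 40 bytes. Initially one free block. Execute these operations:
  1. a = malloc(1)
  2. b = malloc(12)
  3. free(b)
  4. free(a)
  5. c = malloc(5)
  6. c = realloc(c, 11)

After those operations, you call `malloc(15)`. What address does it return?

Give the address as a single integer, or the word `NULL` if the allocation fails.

Answer: 11

Derivation:
Op 1: a = malloc(1) -> a = 0; heap: [0-0 ALLOC][1-39 FREE]
Op 2: b = malloc(12) -> b = 1; heap: [0-0 ALLOC][1-12 ALLOC][13-39 FREE]
Op 3: free(b) -> (freed b); heap: [0-0 ALLOC][1-39 FREE]
Op 4: free(a) -> (freed a); heap: [0-39 FREE]
Op 5: c = malloc(5) -> c = 0; heap: [0-4 ALLOC][5-39 FREE]
Op 6: c = realloc(c, 11) -> c = 0; heap: [0-10 ALLOC][11-39 FREE]
malloc(15): first-fit scan over [0-10 ALLOC][11-39 FREE] -> 11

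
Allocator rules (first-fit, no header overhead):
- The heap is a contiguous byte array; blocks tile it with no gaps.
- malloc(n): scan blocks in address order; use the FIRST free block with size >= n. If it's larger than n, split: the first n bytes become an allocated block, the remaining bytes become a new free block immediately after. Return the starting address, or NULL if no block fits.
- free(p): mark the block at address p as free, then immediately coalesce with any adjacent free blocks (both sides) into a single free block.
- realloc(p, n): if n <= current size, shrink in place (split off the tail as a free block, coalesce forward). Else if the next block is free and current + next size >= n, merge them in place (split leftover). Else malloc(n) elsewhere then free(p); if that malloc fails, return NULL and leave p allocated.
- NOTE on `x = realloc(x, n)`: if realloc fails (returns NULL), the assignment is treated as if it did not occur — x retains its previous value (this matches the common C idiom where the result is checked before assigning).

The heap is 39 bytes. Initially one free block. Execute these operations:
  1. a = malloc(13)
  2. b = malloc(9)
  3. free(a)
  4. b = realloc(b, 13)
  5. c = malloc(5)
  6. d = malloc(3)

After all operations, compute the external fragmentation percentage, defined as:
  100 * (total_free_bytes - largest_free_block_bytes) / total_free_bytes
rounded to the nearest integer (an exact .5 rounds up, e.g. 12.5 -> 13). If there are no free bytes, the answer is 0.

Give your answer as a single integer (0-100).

Answer: 28

Derivation:
Op 1: a = malloc(13) -> a = 0; heap: [0-12 ALLOC][13-38 FREE]
Op 2: b = malloc(9) -> b = 13; heap: [0-12 ALLOC][13-21 ALLOC][22-38 FREE]
Op 3: free(a) -> (freed a); heap: [0-12 FREE][13-21 ALLOC][22-38 FREE]
Op 4: b = realloc(b, 13) -> b = 13; heap: [0-12 FREE][13-25 ALLOC][26-38 FREE]
Op 5: c = malloc(5) -> c = 0; heap: [0-4 ALLOC][5-12 FREE][13-25 ALLOC][26-38 FREE]
Op 6: d = malloc(3) -> d = 5; heap: [0-4 ALLOC][5-7 ALLOC][8-12 FREE][13-25 ALLOC][26-38 FREE]
Free blocks: [5 13] total_free=18 largest=13 -> 100*(18-13)/18 = 500/18 ≈ 27.778 -> rounds to 28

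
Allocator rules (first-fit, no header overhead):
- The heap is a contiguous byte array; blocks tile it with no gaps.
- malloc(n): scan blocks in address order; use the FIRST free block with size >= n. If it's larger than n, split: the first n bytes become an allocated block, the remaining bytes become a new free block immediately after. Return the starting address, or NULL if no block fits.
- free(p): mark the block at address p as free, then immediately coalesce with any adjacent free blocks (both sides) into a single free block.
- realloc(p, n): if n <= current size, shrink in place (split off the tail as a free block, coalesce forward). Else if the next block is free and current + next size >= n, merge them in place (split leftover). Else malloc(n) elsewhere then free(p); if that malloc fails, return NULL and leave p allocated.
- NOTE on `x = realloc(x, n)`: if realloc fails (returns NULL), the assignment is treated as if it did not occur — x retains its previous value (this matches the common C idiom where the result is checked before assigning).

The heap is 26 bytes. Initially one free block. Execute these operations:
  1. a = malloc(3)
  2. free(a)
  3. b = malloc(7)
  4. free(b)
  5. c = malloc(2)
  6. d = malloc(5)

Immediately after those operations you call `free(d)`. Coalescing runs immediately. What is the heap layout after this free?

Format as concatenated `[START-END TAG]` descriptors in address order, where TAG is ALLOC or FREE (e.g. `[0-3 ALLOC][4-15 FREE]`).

Answer: [0-1 ALLOC][2-25 FREE]

Derivation:
Op 1: a = malloc(3) -> a = 0; heap: [0-2 ALLOC][3-25 FREE]
Op 2: free(a) -> (freed a); heap: [0-25 FREE]
Op 3: b = malloc(7) -> b = 0; heap: [0-6 ALLOC][7-25 FREE]
Op 4: free(b) -> (freed b); heap: [0-25 FREE]
Op 5: c = malloc(2) -> c = 0; heap: [0-1 ALLOC][2-25 FREE]
Op 6: d = malloc(5) -> d = 2; heap: [0-1 ALLOC][2-6 ALLOC][7-25 FREE]
free(d): d = 2 -> block [2-6 ALLOC]; mark free, coalesce with adjacent free neighbors -> [0-1 ALLOC][2-25 FREE]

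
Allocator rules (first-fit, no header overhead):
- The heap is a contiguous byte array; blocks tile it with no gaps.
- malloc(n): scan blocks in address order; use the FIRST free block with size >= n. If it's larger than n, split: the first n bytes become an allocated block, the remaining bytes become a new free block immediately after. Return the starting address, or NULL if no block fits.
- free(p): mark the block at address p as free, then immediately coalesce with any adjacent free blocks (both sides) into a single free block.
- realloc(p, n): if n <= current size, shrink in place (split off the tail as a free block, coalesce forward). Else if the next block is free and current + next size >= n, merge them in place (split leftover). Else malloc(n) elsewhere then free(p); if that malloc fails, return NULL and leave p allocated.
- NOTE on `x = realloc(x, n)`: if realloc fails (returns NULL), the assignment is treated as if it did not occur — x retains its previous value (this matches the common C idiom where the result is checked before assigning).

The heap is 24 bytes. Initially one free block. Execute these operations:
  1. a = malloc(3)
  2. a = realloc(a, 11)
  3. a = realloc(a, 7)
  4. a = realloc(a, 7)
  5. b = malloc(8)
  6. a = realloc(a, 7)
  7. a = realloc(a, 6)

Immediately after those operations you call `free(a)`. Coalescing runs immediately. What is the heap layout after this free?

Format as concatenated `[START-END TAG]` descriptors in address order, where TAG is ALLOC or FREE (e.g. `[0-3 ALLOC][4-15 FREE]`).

Answer: [0-6 FREE][7-14 ALLOC][15-23 FREE]

Derivation:
Op 1: a = malloc(3) -> a = 0; heap: [0-2 ALLOC][3-23 FREE]
Op 2: a = realloc(a, 11) -> a = 0; heap: [0-10 ALLOC][11-23 FREE]
Op 3: a = realloc(a, 7) -> a = 0; heap: [0-6 ALLOC][7-23 FREE]
Op 4: a = realloc(a, 7) -> a = 0; heap: [0-6 ALLOC][7-23 FREE]
Op 5: b = malloc(8) -> b = 7; heap: [0-6 ALLOC][7-14 ALLOC][15-23 FREE]
Op 6: a = realloc(a, 7) -> a = 0; heap: [0-6 ALLOC][7-14 ALLOC][15-23 FREE]
Op 7: a = realloc(a, 6) -> a = 0; heap: [0-5 ALLOC][6-6 FREE][7-14 ALLOC][15-23 FREE]
free(a): a = 0 -> block [0-5 ALLOC]; mark free, coalesce with adjacent free neighbors -> [0-6 FREE][7-14 ALLOC][15-23 FREE]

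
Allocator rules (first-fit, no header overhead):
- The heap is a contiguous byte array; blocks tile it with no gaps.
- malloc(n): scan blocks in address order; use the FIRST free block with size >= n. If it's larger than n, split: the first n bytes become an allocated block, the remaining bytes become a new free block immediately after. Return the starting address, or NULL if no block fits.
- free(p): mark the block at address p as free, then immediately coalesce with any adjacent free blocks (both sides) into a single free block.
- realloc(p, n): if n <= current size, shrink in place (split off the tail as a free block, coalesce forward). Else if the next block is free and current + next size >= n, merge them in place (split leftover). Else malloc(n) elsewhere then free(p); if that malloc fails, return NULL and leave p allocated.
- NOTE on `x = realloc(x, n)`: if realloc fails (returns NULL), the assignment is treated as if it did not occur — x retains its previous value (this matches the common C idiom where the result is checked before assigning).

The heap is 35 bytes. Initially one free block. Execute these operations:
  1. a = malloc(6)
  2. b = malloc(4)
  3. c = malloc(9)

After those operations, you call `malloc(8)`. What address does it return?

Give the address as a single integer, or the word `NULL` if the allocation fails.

Op 1: a = malloc(6) -> a = 0; heap: [0-5 ALLOC][6-34 FREE]
Op 2: b = malloc(4) -> b = 6; heap: [0-5 ALLOC][6-9 ALLOC][10-34 FREE]
Op 3: c = malloc(9) -> c = 10; heap: [0-5 ALLOC][6-9 ALLOC][10-18 ALLOC][19-34 FREE]
malloc(8): first-fit scan over [0-5 ALLOC][6-9 ALLOC][10-18 ALLOC][19-34 FREE] -> 19

Answer: 19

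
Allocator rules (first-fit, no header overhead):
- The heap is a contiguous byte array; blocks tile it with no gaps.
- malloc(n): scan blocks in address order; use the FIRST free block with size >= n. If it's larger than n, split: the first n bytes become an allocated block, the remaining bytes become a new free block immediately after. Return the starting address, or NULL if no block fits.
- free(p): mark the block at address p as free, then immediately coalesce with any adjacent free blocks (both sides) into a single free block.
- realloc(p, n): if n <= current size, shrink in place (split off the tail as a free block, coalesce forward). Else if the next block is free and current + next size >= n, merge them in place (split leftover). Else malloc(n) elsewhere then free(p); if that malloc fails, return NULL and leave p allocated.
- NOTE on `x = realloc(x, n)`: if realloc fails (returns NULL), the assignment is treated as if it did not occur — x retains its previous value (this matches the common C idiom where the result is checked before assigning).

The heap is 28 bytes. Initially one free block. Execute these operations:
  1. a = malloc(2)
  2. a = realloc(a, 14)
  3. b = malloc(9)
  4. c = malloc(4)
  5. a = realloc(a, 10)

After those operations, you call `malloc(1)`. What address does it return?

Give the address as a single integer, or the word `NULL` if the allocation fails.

Op 1: a = malloc(2) -> a = 0; heap: [0-1 ALLOC][2-27 FREE]
Op 2: a = realloc(a, 14) -> a = 0; heap: [0-13 ALLOC][14-27 FREE]
Op 3: b = malloc(9) -> b = 14; heap: [0-13 ALLOC][14-22 ALLOC][23-27 FREE]
Op 4: c = malloc(4) -> c = 23; heap: [0-13 ALLOC][14-22 ALLOC][23-26 ALLOC][27-27 FREE]
Op 5: a = realloc(a, 10) -> a = 0; heap: [0-9 ALLOC][10-13 FREE][14-22 ALLOC][23-26 ALLOC][27-27 FREE]
malloc(1): first-fit scan over [0-9 ALLOC][10-13 FREE][14-22 ALLOC][23-26 ALLOC][27-27 FREE] -> 10

Answer: 10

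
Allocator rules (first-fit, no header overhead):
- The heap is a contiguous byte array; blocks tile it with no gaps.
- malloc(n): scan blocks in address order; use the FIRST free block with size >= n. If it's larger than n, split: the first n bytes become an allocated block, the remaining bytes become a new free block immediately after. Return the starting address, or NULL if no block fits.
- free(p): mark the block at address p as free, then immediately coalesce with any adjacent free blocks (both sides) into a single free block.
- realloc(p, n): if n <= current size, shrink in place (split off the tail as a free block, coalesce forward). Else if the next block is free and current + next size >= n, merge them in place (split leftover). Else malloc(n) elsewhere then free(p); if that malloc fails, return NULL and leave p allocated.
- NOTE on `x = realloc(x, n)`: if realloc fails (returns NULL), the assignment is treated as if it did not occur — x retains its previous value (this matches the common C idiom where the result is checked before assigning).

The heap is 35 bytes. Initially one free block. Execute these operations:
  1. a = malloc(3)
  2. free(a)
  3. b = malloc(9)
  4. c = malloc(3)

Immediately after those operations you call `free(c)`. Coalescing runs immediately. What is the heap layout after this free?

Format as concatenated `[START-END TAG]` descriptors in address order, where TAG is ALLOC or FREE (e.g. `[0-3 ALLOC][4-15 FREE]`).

Answer: [0-8 ALLOC][9-34 FREE]

Derivation:
Op 1: a = malloc(3) -> a = 0; heap: [0-2 ALLOC][3-34 FREE]
Op 2: free(a) -> (freed a); heap: [0-34 FREE]
Op 3: b = malloc(9) -> b = 0; heap: [0-8 ALLOC][9-34 FREE]
Op 4: c = malloc(3) -> c = 9; heap: [0-8 ALLOC][9-11 ALLOC][12-34 FREE]
free(c): c = 9 -> block [9-11 ALLOC]; mark free, coalesce with adjacent free neighbors -> [0-8 ALLOC][9-34 FREE]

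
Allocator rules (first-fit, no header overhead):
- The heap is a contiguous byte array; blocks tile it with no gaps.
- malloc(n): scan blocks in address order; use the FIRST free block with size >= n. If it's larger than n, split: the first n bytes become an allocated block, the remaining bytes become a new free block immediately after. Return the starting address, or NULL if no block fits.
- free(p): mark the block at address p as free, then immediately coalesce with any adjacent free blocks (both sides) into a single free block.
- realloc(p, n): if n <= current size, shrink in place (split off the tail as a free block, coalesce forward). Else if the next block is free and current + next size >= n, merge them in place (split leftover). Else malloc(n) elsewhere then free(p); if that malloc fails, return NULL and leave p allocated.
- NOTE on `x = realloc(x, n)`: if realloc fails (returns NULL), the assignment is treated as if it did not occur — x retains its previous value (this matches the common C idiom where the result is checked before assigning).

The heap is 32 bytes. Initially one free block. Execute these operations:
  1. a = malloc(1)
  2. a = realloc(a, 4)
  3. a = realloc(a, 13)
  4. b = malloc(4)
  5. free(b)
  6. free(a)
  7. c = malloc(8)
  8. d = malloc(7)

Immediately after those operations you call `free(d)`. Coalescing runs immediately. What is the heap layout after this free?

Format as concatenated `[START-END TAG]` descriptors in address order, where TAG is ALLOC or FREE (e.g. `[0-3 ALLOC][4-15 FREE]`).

Op 1: a = malloc(1) -> a = 0; heap: [0-0 ALLOC][1-31 FREE]
Op 2: a = realloc(a, 4) -> a = 0; heap: [0-3 ALLOC][4-31 FREE]
Op 3: a = realloc(a, 13) -> a = 0; heap: [0-12 ALLOC][13-31 FREE]
Op 4: b = malloc(4) -> b = 13; heap: [0-12 ALLOC][13-16 ALLOC][17-31 FREE]
Op 5: free(b) -> (freed b); heap: [0-12 ALLOC][13-31 FREE]
Op 6: free(a) -> (freed a); heap: [0-31 FREE]
Op 7: c = malloc(8) -> c = 0; heap: [0-7 ALLOC][8-31 FREE]
Op 8: d = malloc(7) -> d = 8; heap: [0-7 ALLOC][8-14 ALLOC][15-31 FREE]
free(d): d = 8 -> block [8-14 ALLOC]; mark free, coalesce with adjacent free neighbors -> [0-7 ALLOC][8-31 FREE]

Answer: [0-7 ALLOC][8-31 FREE]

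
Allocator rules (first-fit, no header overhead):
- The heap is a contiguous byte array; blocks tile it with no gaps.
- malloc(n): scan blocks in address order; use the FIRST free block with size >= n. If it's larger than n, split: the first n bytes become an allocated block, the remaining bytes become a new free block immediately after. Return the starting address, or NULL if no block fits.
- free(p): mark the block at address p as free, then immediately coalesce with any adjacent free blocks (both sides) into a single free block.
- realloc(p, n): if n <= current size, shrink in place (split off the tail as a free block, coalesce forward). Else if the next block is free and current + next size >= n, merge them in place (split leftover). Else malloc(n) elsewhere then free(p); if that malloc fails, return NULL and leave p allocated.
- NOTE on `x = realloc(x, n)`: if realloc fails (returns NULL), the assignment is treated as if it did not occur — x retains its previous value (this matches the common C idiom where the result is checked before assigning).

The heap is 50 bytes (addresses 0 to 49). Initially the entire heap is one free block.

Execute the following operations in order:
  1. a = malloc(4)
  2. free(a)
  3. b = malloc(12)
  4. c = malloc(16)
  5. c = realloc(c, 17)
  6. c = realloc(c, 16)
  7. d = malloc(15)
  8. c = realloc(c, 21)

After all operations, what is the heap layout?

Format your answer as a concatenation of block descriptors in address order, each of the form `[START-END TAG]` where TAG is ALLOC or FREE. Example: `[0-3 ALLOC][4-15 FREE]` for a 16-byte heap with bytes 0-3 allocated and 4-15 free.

Op 1: a = malloc(4) -> a = 0; heap: [0-3 ALLOC][4-49 FREE]
Op 2: free(a) -> (freed a); heap: [0-49 FREE]
Op 3: b = malloc(12) -> b = 0; heap: [0-11 ALLOC][12-49 FREE]
Op 4: c = malloc(16) -> c = 12; heap: [0-11 ALLOC][12-27 ALLOC][28-49 FREE]
Op 5: c = realloc(c, 17) -> c = 12; heap: [0-11 ALLOC][12-28 ALLOC][29-49 FREE]
Op 6: c = realloc(c, 16) -> c = 12; heap: [0-11 ALLOC][12-27 ALLOC][28-49 FREE]
Op 7: d = malloc(15) -> d = 28; heap: [0-11 ALLOC][12-27 ALLOC][28-42 ALLOC][43-49 FREE]
Op 8: c = realloc(c, 21) -> NULL (c unchanged); heap: [0-11 ALLOC][12-27 ALLOC][28-42 ALLOC][43-49 FREE]

Answer: [0-11 ALLOC][12-27 ALLOC][28-42 ALLOC][43-49 FREE]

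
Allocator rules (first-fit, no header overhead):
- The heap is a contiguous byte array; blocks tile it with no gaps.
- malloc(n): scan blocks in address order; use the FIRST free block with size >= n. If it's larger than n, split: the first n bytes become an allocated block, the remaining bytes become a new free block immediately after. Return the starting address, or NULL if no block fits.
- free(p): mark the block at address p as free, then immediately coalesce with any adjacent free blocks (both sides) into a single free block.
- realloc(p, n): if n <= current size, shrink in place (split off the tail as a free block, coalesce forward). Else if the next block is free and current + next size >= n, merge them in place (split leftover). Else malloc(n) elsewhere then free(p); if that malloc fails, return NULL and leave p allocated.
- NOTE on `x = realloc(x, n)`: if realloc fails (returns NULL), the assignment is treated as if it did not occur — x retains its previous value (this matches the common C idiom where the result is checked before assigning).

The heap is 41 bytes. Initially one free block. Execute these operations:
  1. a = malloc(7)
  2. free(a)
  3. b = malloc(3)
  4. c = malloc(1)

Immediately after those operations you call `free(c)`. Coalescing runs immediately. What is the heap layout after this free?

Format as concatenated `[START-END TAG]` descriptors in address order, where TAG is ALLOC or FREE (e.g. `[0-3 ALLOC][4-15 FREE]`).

Answer: [0-2 ALLOC][3-40 FREE]

Derivation:
Op 1: a = malloc(7) -> a = 0; heap: [0-6 ALLOC][7-40 FREE]
Op 2: free(a) -> (freed a); heap: [0-40 FREE]
Op 3: b = malloc(3) -> b = 0; heap: [0-2 ALLOC][3-40 FREE]
Op 4: c = malloc(1) -> c = 3; heap: [0-2 ALLOC][3-3 ALLOC][4-40 FREE]
free(c): c = 3 -> block [3-3 ALLOC]; mark free, coalesce with adjacent free neighbors -> [0-2 ALLOC][3-40 FREE]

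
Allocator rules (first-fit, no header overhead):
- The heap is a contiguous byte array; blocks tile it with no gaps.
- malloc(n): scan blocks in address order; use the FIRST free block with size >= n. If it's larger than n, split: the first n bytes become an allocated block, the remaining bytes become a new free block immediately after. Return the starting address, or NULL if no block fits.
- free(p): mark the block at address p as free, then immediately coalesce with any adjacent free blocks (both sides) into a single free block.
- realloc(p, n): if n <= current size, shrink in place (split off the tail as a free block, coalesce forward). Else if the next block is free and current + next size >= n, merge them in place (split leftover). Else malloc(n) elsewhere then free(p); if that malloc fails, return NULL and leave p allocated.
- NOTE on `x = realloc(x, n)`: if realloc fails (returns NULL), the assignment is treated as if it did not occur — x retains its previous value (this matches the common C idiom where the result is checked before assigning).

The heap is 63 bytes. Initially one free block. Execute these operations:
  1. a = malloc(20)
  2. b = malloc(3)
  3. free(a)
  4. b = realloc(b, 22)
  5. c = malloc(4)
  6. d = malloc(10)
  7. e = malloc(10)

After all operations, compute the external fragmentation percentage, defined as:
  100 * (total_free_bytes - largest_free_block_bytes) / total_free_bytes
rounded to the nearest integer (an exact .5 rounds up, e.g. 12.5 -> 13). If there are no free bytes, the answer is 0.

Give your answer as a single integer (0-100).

Op 1: a = malloc(20) -> a = 0; heap: [0-19 ALLOC][20-62 FREE]
Op 2: b = malloc(3) -> b = 20; heap: [0-19 ALLOC][20-22 ALLOC][23-62 FREE]
Op 3: free(a) -> (freed a); heap: [0-19 FREE][20-22 ALLOC][23-62 FREE]
Op 4: b = realloc(b, 22) -> b = 20; heap: [0-19 FREE][20-41 ALLOC][42-62 FREE]
Op 5: c = malloc(4) -> c = 0; heap: [0-3 ALLOC][4-19 FREE][20-41 ALLOC][42-62 FREE]
Op 6: d = malloc(10) -> d = 4; heap: [0-3 ALLOC][4-13 ALLOC][14-19 FREE][20-41 ALLOC][42-62 FREE]
Op 7: e = malloc(10) -> e = 42; heap: [0-3 ALLOC][4-13 ALLOC][14-19 FREE][20-41 ALLOC][42-51 ALLOC][52-62 FREE]
Free blocks: [6 11] total_free=17 largest=11 -> 100*(17-11)/17 = 600/17 ≈ 35.294 -> rounds to 35

Answer: 35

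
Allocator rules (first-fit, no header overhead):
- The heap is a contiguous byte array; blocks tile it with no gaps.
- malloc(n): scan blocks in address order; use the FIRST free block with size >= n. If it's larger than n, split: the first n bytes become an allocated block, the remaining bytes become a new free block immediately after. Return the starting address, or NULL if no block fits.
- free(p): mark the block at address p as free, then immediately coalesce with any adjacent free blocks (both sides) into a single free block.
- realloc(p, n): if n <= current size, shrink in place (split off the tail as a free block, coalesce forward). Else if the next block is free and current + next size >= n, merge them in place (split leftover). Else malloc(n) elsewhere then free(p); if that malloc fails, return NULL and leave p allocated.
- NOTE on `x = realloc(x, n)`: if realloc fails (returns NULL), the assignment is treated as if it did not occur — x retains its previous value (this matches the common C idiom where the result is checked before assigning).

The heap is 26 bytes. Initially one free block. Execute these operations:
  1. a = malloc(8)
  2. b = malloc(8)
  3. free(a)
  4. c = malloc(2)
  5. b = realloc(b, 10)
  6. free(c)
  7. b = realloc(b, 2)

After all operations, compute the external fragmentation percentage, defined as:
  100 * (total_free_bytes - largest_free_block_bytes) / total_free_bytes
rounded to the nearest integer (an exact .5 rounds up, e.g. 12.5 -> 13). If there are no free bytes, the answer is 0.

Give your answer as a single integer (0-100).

Answer: 33

Derivation:
Op 1: a = malloc(8) -> a = 0; heap: [0-7 ALLOC][8-25 FREE]
Op 2: b = malloc(8) -> b = 8; heap: [0-7 ALLOC][8-15 ALLOC][16-25 FREE]
Op 3: free(a) -> (freed a); heap: [0-7 FREE][8-15 ALLOC][16-25 FREE]
Op 4: c = malloc(2) -> c = 0; heap: [0-1 ALLOC][2-7 FREE][8-15 ALLOC][16-25 FREE]
Op 5: b = realloc(b, 10) -> b = 8; heap: [0-1 ALLOC][2-7 FREE][8-17 ALLOC][18-25 FREE]
Op 6: free(c) -> (freed c); heap: [0-7 FREE][8-17 ALLOC][18-25 FREE]
Op 7: b = realloc(b, 2) -> b = 8; heap: [0-7 FREE][8-9 ALLOC][10-25 FREE]
Free blocks: [8 16] total_free=24 largest=16 -> 100*(24-16)/24 = 800/24 ≈ 33.333 -> rounds to 33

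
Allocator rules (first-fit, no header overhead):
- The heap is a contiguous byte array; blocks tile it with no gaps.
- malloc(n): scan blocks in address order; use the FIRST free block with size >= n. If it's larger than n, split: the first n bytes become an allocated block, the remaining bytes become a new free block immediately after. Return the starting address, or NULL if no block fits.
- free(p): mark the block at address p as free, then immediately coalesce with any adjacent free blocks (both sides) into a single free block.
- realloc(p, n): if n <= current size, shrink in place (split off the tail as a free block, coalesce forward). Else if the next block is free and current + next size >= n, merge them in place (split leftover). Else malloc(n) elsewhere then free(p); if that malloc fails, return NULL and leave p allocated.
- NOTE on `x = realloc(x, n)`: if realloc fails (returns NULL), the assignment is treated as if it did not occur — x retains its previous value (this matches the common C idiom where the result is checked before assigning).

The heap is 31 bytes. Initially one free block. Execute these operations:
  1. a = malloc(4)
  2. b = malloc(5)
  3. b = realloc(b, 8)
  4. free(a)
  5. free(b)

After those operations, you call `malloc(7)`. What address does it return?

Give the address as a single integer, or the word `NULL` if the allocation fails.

Answer: 0

Derivation:
Op 1: a = malloc(4) -> a = 0; heap: [0-3 ALLOC][4-30 FREE]
Op 2: b = malloc(5) -> b = 4; heap: [0-3 ALLOC][4-8 ALLOC][9-30 FREE]
Op 3: b = realloc(b, 8) -> b = 4; heap: [0-3 ALLOC][4-11 ALLOC][12-30 FREE]
Op 4: free(a) -> (freed a); heap: [0-3 FREE][4-11 ALLOC][12-30 FREE]
Op 5: free(b) -> (freed b); heap: [0-30 FREE]
malloc(7): first-fit scan over [0-30 FREE] -> 0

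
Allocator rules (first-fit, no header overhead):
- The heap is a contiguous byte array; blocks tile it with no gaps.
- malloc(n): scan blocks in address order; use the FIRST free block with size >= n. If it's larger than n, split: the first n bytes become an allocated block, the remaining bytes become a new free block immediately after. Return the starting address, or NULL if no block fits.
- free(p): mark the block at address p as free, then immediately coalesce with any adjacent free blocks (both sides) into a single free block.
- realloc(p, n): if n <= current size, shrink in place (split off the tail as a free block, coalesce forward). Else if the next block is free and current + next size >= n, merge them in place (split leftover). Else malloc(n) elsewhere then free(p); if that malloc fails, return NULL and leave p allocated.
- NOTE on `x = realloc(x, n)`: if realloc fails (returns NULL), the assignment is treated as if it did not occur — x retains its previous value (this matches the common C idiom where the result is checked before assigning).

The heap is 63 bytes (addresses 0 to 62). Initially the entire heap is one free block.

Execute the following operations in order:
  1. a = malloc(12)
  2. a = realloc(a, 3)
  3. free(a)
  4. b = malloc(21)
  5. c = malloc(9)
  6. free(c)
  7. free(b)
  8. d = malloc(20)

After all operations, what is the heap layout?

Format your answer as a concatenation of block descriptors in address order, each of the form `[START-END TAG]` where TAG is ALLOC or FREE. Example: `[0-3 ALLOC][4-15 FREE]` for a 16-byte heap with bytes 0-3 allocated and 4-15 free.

Op 1: a = malloc(12) -> a = 0; heap: [0-11 ALLOC][12-62 FREE]
Op 2: a = realloc(a, 3) -> a = 0; heap: [0-2 ALLOC][3-62 FREE]
Op 3: free(a) -> (freed a); heap: [0-62 FREE]
Op 4: b = malloc(21) -> b = 0; heap: [0-20 ALLOC][21-62 FREE]
Op 5: c = malloc(9) -> c = 21; heap: [0-20 ALLOC][21-29 ALLOC][30-62 FREE]
Op 6: free(c) -> (freed c); heap: [0-20 ALLOC][21-62 FREE]
Op 7: free(b) -> (freed b); heap: [0-62 FREE]
Op 8: d = malloc(20) -> d = 0; heap: [0-19 ALLOC][20-62 FREE]

Answer: [0-19 ALLOC][20-62 FREE]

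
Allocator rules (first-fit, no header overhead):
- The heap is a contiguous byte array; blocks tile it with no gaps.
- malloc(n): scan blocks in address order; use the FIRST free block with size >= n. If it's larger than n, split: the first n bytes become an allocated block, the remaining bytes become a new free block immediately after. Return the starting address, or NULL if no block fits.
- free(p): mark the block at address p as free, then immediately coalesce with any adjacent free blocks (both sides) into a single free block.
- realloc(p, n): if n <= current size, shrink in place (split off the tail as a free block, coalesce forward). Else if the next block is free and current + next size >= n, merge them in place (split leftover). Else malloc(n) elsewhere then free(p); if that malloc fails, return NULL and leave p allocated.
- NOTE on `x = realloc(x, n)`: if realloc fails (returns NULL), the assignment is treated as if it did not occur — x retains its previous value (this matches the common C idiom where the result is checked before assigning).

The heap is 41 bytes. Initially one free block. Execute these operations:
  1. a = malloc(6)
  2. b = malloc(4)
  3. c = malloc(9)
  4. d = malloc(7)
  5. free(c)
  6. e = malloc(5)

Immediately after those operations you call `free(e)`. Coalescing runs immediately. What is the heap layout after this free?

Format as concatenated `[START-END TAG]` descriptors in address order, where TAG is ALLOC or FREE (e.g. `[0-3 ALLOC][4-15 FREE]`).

Op 1: a = malloc(6) -> a = 0; heap: [0-5 ALLOC][6-40 FREE]
Op 2: b = malloc(4) -> b = 6; heap: [0-5 ALLOC][6-9 ALLOC][10-40 FREE]
Op 3: c = malloc(9) -> c = 10; heap: [0-5 ALLOC][6-9 ALLOC][10-18 ALLOC][19-40 FREE]
Op 4: d = malloc(7) -> d = 19; heap: [0-5 ALLOC][6-9 ALLOC][10-18 ALLOC][19-25 ALLOC][26-40 FREE]
Op 5: free(c) -> (freed c); heap: [0-5 ALLOC][6-9 ALLOC][10-18 FREE][19-25 ALLOC][26-40 FREE]
Op 6: e = malloc(5) -> e = 10; heap: [0-5 ALLOC][6-9 ALLOC][10-14 ALLOC][15-18 FREE][19-25 ALLOC][26-40 FREE]
free(e): e = 10 -> block [10-14 ALLOC]; mark free, coalesce with adjacent free neighbors -> [0-5 ALLOC][6-9 ALLOC][10-18 FREE][19-25 ALLOC][26-40 FREE]

Answer: [0-5 ALLOC][6-9 ALLOC][10-18 FREE][19-25 ALLOC][26-40 FREE]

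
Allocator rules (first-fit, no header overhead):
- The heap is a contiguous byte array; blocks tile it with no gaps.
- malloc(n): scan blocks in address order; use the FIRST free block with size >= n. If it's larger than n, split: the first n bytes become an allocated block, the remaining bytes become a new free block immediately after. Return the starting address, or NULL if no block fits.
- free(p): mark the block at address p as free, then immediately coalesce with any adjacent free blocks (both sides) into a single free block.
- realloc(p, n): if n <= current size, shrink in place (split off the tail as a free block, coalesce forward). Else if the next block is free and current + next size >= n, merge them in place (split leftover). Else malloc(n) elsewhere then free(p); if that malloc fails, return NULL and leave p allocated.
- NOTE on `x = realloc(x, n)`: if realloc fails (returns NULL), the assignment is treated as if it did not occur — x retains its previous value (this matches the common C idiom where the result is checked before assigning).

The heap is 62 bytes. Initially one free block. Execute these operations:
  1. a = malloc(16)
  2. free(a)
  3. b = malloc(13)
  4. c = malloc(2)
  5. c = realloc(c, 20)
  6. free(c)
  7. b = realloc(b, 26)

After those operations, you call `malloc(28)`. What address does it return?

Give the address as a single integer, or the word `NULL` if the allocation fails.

Op 1: a = malloc(16) -> a = 0; heap: [0-15 ALLOC][16-61 FREE]
Op 2: free(a) -> (freed a); heap: [0-61 FREE]
Op 3: b = malloc(13) -> b = 0; heap: [0-12 ALLOC][13-61 FREE]
Op 4: c = malloc(2) -> c = 13; heap: [0-12 ALLOC][13-14 ALLOC][15-61 FREE]
Op 5: c = realloc(c, 20) -> c = 13; heap: [0-12 ALLOC][13-32 ALLOC][33-61 FREE]
Op 6: free(c) -> (freed c); heap: [0-12 ALLOC][13-61 FREE]
Op 7: b = realloc(b, 26) -> b = 0; heap: [0-25 ALLOC][26-61 FREE]
malloc(28): first-fit scan over [0-25 ALLOC][26-61 FREE] -> 26

Answer: 26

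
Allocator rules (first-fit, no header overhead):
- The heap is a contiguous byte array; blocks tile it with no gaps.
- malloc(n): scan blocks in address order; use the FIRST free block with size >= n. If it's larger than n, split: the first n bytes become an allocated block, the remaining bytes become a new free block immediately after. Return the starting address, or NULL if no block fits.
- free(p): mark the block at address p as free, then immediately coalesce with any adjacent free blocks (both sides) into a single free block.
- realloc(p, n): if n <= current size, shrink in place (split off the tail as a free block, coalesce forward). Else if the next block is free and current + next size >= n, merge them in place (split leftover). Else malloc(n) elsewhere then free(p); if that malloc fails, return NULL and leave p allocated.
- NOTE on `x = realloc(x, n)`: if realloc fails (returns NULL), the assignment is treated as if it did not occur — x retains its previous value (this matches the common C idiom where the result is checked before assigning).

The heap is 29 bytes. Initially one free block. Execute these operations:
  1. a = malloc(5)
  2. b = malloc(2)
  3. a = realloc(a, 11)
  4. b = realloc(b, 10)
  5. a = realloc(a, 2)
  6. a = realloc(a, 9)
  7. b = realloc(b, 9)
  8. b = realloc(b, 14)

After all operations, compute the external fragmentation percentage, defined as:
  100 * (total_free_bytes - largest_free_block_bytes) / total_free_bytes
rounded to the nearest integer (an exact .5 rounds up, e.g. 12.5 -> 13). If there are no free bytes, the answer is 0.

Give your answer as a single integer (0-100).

Answer: 36

Derivation:
Op 1: a = malloc(5) -> a = 0; heap: [0-4 ALLOC][5-28 FREE]
Op 2: b = malloc(2) -> b = 5; heap: [0-4 ALLOC][5-6 ALLOC][7-28 FREE]
Op 3: a = realloc(a, 11) -> a = 7; heap: [0-4 FREE][5-6 ALLOC][7-17 ALLOC][18-28 FREE]
Op 4: b = realloc(b, 10) -> b = 18; heap: [0-6 FREE][7-17 ALLOC][18-27 ALLOC][28-28 FREE]
Op 5: a = realloc(a, 2) -> a = 7; heap: [0-6 FREE][7-8 ALLOC][9-17 FREE][18-27 ALLOC][28-28 FREE]
Op 6: a = realloc(a, 9) -> a = 7; heap: [0-6 FREE][7-15 ALLOC][16-17 FREE][18-27 ALLOC][28-28 FREE]
Op 7: b = realloc(b, 9) -> b = 18; heap: [0-6 FREE][7-15 ALLOC][16-17 FREE][18-26 ALLOC][27-28 FREE]
Op 8: b = realloc(b, 14) -> NULL (b unchanged); heap: [0-6 FREE][7-15 ALLOC][16-17 FREE][18-26 ALLOC][27-28 FREE]
Free blocks: [7 2 2] total_free=11 largest=7 -> 100*(11-7)/11 = 400/11 ≈ 36.364 -> rounds to 36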